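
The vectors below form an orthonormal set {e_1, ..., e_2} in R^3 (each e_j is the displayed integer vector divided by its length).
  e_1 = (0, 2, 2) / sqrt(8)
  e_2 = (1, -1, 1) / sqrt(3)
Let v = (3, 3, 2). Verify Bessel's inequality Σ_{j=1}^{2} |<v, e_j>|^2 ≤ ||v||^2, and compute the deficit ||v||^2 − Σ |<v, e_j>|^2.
Σ |<v, e_j>|^2 = 83/6; ||v||^2 = 22; deficit = 49/6

Write each e_j = u_j / sqrt(<u_j, u_j>) where u_j is the displayed integer vector. Then <v, e_j> = <v, u_j> / sqrt(<u_j, u_j>), so |<v, e_j>|^2 = <v, u_j>^2 / <u_j, u_j>.
Coefficients: <v, e_1> = 10/sqrt(8), <v, e_2> = 2/sqrt(3).
Square and sum: Σ |<v, e_j>|^2 = 83/6.
Compute ||v||^2 = v·v = 22.
Deficit = 22 − 83/6 = 49/6 ≥ 0, confirming Bessel's inequality. (The deficit equals ||v − Σ <v,e_j> e_j||^2, the squared distance from v to span{e_j}.)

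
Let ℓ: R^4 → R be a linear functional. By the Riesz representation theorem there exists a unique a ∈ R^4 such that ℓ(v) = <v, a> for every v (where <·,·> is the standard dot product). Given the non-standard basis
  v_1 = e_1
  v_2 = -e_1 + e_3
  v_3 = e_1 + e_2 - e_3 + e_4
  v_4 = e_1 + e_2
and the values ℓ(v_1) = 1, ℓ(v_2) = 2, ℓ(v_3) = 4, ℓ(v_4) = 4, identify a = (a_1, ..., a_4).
a = (1, 3, 3, 3)

Write a = (a_1, ..., a_4) in the standard basis. For each basis vector v_i, ℓ(v_i) = <v_i, a> is a linear equation in the a_j's. Collect the n equations into a matrix system V a = ℓ, where row i of V is v_i (expressed in the standard basis). Since V is invertible (lower-triangular with 1s on the diagonal, up to permutation), solve by back-substitution:
  V =
[[1, 0, 0, 0],
 [-1, 0, 1, 0],
 [1, 1, -1, 1],
 [1, 1, 0, 0]]
  V a = (1, 2, 4, 4)
Solving gives a = (1, 3, 3, 3).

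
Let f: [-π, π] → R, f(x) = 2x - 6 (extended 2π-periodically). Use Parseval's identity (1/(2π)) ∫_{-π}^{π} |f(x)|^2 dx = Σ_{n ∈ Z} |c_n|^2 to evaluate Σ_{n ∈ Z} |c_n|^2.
Σ |c_n|^2 = 4π^2/3 + 36

Expand and integrate term by term over [-π, π]:
  ∫ (2x)^2 dx = 4·(2π^3/3); ∫ 2·2·(-6)·x dx = 0 (odd integrand); ∫ (-6)^2 dx = 36·2π.
So (1/(2π)) ∫_{-π}^{π} (2x - 6)^2 dx = 4π^2/3 + 36 = 4π^2/3 + 36.
Parseval ⇒ Σ |c_n|^2 = 4π^2/3 + 36.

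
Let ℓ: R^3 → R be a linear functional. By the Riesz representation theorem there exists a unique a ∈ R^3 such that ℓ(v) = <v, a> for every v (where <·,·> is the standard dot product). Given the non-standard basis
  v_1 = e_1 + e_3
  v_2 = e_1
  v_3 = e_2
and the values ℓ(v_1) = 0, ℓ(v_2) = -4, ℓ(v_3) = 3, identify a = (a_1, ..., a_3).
a = (-4, 3, 4)

Write a = (a_1, ..., a_3) in the standard basis. For each basis vector v_i, ℓ(v_i) = <v_i, a> is a linear equation in the a_j's. Collect the n equations into a matrix system V a = ℓ, where row i of V is v_i (expressed in the standard basis). Since V is invertible (lower-triangular with 1s on the diagonal, up to permutation), solve by back-substitution:
  V =
[[1, 0, 1],
 [1, 0, 0],
 [0, 1, 0]]
  V a = (0, -4, 3)
Solving gives a = (-4, 3, 4).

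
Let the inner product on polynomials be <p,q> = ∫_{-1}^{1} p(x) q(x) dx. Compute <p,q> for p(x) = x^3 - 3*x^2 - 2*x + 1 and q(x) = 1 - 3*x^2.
<p,q> = 8/5

Expand the product: p(x)·q(x) = -3*x^5 + 9*x^4 + 7*x^3 - 6*x^2 - 2*x + 1.
∫_{-1}^{1} of each monomial x^k gives [2/(k+1) if k even, 0 if k odd]. Integrating term-by-term (or equivalently evaluating the antiderivative F(x) = -x^6/2 + 9*x^5/5 + 7*x^4/4 - 2*x^3 - x^2 + x at the endpoints):
  F(1) − F(−1) = 21/20 − (-11/20) = 8/5.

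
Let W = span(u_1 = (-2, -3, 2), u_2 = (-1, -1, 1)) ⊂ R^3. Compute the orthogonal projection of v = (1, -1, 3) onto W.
proj_W(v) = (-1, -1, 1)

Set up U = [u_1 | ... | u_2] ∈ R^(3×2). The projector onto W = col(U) is P = U (U^T U)^(-1) U^T.
Compute U^T U =
  [17, 7]
  [7, 3],
and U^T v = (7, 3).
Solve U^T U · c = U^T v for the coefficients: c = (0, 1). The projection is proj_W(v) = U c.
Check: (v - proj_W(v)) · u_1 = 0  (should be 0).
Check: (v - proj_W(v)) · u_2 = 0  (should be 0).
Result: proj_W(v) = (-1, -1, 1).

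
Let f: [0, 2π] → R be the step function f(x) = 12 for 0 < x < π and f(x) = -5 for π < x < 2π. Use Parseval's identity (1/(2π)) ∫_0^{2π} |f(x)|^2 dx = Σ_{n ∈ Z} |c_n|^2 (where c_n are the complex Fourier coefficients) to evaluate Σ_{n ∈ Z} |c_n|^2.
Σ |c_n|^2 = 169/2

Parseval equates the L^2 energy of f (normalised by 1/(2π)) with the ℓ^2 sum of its Fourier coefficients: (1/(2π)) ∫_0^{2π} |f|^2 = Σ |c_n|^2.
Compute the left side: (1/(2π)) [∫_0^π 12^2 dx + ∫_π^{2π} (-5)^2 dx] = (1/(2π)) · (144π + 25π) = (144 + 25)/2 = 169/2.
So Σ_{n ∈ Z} |c_n|^2 = 169/2.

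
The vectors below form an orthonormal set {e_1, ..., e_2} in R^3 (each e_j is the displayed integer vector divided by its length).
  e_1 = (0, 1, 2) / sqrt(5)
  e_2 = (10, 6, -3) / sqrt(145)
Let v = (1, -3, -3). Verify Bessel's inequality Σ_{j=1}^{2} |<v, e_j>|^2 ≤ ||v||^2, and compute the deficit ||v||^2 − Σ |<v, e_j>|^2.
Σ |<v, e_j>|^2 = 470/29; ||v||^2 = 19; deficit = 81/29

Write each e_j = u_j / sqrt(<u_j, u_j>) where u_j is the displayed integer vector. Then <v, e_j> = <v, u_j> / sqrt(<u_j, u_j>), so |<v, e_j>|^2 = <v, u_j>^2 / <u_j, u_j>.
Coefficients: <v, e_1> = -9/sqrt(5), <v, e_2> = 1/sqrt(145).
Square and sum: Σ |<v, e_j>|^2 = 470/29.
Compute ||v||^2 = v·v = 19.
Deficit = 19 − 470/29 = 81/29 ≥ 0, confirming Bessel's inequality. (The deficit equals ||v − Σ <v,e_j> e_j||^2, the squared distance from v to span{e_j}.)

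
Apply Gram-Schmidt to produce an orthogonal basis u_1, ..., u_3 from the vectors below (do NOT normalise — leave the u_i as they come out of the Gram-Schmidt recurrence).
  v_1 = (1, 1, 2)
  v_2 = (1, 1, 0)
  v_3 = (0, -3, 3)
Orthogonal basis:
  u_1 = (1, 1, 2)
  u_2 = (2/3, 2/3, -2/3)
  u_3 = (3/2, -3/2, 0)

Apply the Gram-Schmidt recurrence
  u_1 = v_1
  u_i = v_i − Σ_{j<i} ((v_i · u_j) / (u_j · u_j)) · u_j.

Step by step this gives:
  u_1 = (1, 1, 2)
  u_2 = (2/3, 2/3, -2/3)
  u_3 = (3/2, -3/2, 0)

Orthogonality check:
  u_2 · u_1 = 0 (should be 0)
  u_3 · u_1 = 0 (should be 0)
  u_3 · u_2 = 0 (should be 0)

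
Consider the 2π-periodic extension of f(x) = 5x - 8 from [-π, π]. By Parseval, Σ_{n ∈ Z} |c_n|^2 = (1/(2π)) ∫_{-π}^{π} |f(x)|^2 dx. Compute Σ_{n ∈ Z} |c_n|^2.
Σ |c_n|^2 = 25π^2/3 + 64

Expand and integrate term by term over [-π, π]:
  ∫ (5x)^2 dx = 25·(2π^3/3); ∫ 2·5·(-8)·x dx = 0 (odd integrand); ∫ (-8)^2 dx = 64·2π.
So (1/(2π)) ∫_{-π}^{π} (5x - 8)^2 dx = 25π^2/3 + 64 = 25π^2/3 + 64.
Parseval ⇒ Σ |c_n|^2 = 25π^2/3 + 64.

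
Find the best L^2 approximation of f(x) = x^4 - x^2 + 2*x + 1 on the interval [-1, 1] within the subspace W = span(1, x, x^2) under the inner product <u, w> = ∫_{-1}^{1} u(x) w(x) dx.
g(x) = -x^2/7 + 2*x + 32/35

The best approximation g ∈ W is the orthogonal projection of f onto W. Writing g = a_0 + a_1 x + a_2 x^2, the coefficients solve the normal equations G · a = b where
  G_{ij} = <φ_i, φ_j> and b_i = <f, φ_i>, with φ_0 = 1, φ_1 = x, φ_2 = x^2.
G =
  [2, 0, 2/3]
  [0, 2/3, 0]
  [2/3, 0, 2/5],
b = (26/15, 4/3, 58/105).
Solving gives a_0 = 32/35, a_1 = 2, a_2 = -1/7, so
  g(x) = -x^2/7 + 2*x + 32/35.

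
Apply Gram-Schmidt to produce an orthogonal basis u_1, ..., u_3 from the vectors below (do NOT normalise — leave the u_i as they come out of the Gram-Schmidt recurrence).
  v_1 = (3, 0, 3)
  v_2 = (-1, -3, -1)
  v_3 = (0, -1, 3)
Orthogonal basis:
  u_1 = (3, 0, 3)
  u_2 = (0, -3, 0)
  u_3 = (-3/2, 0, 3/2)

Apply the Gram-Schmidt recurrence
  u_1 = v_1
  u_i = v_i − Σ_{j<i} ((v_i · u_j) / (u_j · u_j)) · u_j.

Step by step this gives:
  u_1 = (3, 0, 3)
  u_2 = (0, -3, 0)
  u_3 = (-3/2, 0, 3/2)

Orthogonality check:
  u_2 · u_1 = 0 (should be 0)
  u_3 · u_1 = 0 (should be 0)
  u_3 · u_2 = 0 (should be 0)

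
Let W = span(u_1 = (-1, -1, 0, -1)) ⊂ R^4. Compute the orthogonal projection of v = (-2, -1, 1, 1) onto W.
proj_W(v) = (-2/3, -2/3, 0, -2/3)

Set up U = [u_1 | ... | u_1] ∈ R^(4×1). The projector onto W = col(U) is P = U (U^T U)^(-1) U^T.
Compute U^T U =
  [3],
and U^T v = (2).
Solve U^T U · c = U^T v for the coefficients: c = (2/3). The projection is proj_W(v) = U c.
Check: (v - proj_W(v)) · u_1 = 0  (should be 0).
Result: proj_W(v) = (-2/3, -2/3, 0, -2/3).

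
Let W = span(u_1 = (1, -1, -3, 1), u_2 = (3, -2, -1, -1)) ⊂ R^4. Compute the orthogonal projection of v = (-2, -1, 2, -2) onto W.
proj_W(v) = (-62/131, 77/131, 306/131, -122/131)

Set up U = [u_1 | ... | u_2] ∈ R^(4×2). The projector onto W = col(U) is P = U (U^T U)^(-1) U^T.
Compute U^T U =
  [12, 7]
  [7, 15],
and U^T v = (-9, -4).
Solve U^T U · c = U^T v for the coefficients: c = (-107/131, 15/131). The projection is proj_W(v) = U c.
Check: (v - proj_W(v)) · u_1 = 0  (should be 0).
Check: (v - proj_W(v)) · u_2 = 0  (should be 0).
Result: proj_W(v) = (-62/131, 77/131, 306/131, -122/131).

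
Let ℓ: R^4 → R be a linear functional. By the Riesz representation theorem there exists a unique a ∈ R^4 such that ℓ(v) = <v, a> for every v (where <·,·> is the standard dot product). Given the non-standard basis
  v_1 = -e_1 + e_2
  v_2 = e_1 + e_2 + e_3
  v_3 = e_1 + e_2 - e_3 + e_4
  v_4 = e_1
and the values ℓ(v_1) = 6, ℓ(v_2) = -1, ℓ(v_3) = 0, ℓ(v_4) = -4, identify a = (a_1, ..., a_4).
a = (-4, 2, 1, 3)

Write a = (a_1, ..., a_4) in the standard basis. For each basis vector v_i, ℓ(v_i) = <v_i, a> is a linear equation in the a_j's. Collect the n equations into a matrix system V a = ℓ, where row i of V is v_i (expressed in the standard basis). Since V is invertible (lower-triangular with 1s on the diagonal, up to permutation), solve by back-substitution:
  V =
[[-1, 1, 0, 0],
 [1, 1, 1, 0],
 [1, 1, -1, 1],
 [1, 0, 0, 0]]
  V a = (6, -1, 0, -4)
Solving gives a = (-4, 2, 1, 3).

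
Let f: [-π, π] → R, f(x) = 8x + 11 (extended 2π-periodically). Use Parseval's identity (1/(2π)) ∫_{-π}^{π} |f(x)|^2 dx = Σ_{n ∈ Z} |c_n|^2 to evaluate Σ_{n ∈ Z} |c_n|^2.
Σ |c_n|^2 = 64π^2/3 + 121

Expand and integrate term by term over [-π, π]:
  ∫ (8x)^2 dx = 64·(2π^3/3); ∫ 2·8·(11)·x dx = 0 (odd integrand); ∫ 11^2 dx = 121·2π.
So (1/(2π)) ∫_{-π}^{π} (8x + 11)^2 dx = 64π^2/3 + 121 = 64π^2/3 + 121.
Parseval ⇒ Σ |c_n|^2 = 64π^2/3 + 121.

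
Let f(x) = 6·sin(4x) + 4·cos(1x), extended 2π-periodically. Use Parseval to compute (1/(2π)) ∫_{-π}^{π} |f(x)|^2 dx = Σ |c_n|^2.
Σ |c_n|^2 = 26

Expand |f|^2 and use orthogonality of {sin(nx), cos(mx)} on [-π, π]:
  ∫_{-π}^{π} sin(nx)^2 dx = π, ∫ cos(mx)^2 dx = π, and cross terms integrate to 0.
So ∫_{-π}^{π} f(x)^2 dx = 6^2 · π + 4^2 · π = (36 + 16)π.
Divide by 2π: (36 + 16)/2 = 26.
By Parseval, this equals Σ |c_n|^2.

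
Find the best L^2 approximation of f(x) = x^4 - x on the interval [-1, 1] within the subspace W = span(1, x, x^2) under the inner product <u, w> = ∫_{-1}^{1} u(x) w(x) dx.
g(x) = 6*x^2/7 - x - 3/35

The best approximation g ∈ W is the orthogonal projection of f onto W. Writing g = a_0 + a_1 x + a_2 x^2, the coefficients solve the normal equations G · a = b where
  G_{ij} = <φ_i, φ_j> and b_i = <f, φ_i>, with φ_0 = 1, φ_1 = x, φ_2 = x^2.
G =
  [2, 0, 2/3]
  [0, 2/3, 0]
  [2/3, 0, 2/5],
b = (2/5, -2/3, 2/7).
Solving gives a_0 = -3/35, a_1 = -1, a_2 = 6/7, so
  g(x) = 6*x^2/7 - x - 3/35.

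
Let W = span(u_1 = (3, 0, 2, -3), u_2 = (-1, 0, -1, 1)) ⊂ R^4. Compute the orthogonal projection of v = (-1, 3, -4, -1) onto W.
proj_W(v) = (0, 0, -4, 0)

Set up U = [u_1 | ... | u_2] ∈ R^(4×2). The projector onto W = col(U) is P = U (U^T U)^(-1) U^T.
Compute U^T U =
  [22, -8]
  [-8, 3],
and U^T v = (-8, 4).
Solve U^T U · c = U^T v for the coefficients: c = (4, 12). The projection is proj_W(v) = U c.
Check: (v - proj_W(v)) · u_1 = 0  (should be 0).
Check: (v - proj_W(v)) · u_2 = 0  (should be 0).
Result: proj_W(v) = (0, 0, -4, 0).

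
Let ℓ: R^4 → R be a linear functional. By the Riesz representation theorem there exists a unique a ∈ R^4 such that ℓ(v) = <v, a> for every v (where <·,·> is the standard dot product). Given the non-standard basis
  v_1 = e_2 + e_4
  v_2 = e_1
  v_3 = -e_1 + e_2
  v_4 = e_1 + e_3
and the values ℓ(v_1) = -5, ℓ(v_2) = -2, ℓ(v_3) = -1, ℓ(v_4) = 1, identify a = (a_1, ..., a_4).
a = (-2, -3, 3, -2)

Write a = (a_1, ..., a_4) in the standard basis. For each basis vector v_i, ℓ(v_i) = <v_i, a> is a linear equation in the a_j's. Collect the n equations into a matrix system V a = ℓ, where row i of V is v_i (expressed in the standard basis). Since V is invertible (lower-triangular with 1s on the diagonal, up to permutation), solve by back-substitution:
  V =
[[0, 1, 0, 1],
 [1, 0, 0, 0],
 [-1, 1, 0, 0],
 [1, 0, 1, 0]]
  V a = (-5, -2, -1, 1)
Solving gives a = (-2, -3, 3, -2).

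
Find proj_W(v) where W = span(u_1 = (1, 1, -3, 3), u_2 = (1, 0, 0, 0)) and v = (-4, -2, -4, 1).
proj_W(v) = (-4, 13/19, -39/19, 39/19)

Set up U = [u_1 | ... | u_2] ∈ R^(4×2). The projector onto W = col(U) is P = U (U^T U)^(-1) U^T.
Compute U^T U =
  [20, 1]
  [1, 1],
and U^T v = (9, -4).
Solve U^T U · c = U^T v for the coefficients: c = (13/19, -89/19). The projection is proj_W(v) = U c.
Check: (v - proj_W(v)) · u_1 = 0  (should be 0).
Check: (v - proj_W(v)) · u_2 = 0  (should be 0).
Result: proj_W(v) = (-4, 13/19, -39/19, 39/19).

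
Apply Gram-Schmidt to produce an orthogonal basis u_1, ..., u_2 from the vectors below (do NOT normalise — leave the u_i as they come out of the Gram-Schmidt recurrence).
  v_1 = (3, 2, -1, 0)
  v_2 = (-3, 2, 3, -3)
Orthogonal basis:
  u_1 = (3, 2, -1, 0)
  u_2 = (-9/7, 22/7, 17/7, -3)

Apply the Gram-Schmidt recurrence
  u_1 = v_1
  u_i = v_i − Σ_{j<i} ((v_i · u_j) / (u_j · u_j)) · u_j.

Step by step this gives:
  u_1 = (3, 2, -1, 0)
  u_2 = (-9/7, 22/7, 17/7, -3)

Orthogonality check:
  u_2 · u_1 = 0 (should be 0)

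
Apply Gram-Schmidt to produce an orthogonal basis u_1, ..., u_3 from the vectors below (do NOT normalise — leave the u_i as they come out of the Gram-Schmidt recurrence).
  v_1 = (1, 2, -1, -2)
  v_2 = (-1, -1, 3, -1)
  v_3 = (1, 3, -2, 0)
Orthogonal basis:
  u_1 = (1, 2, -1, -2)
  u_2 = (-3/5, -1/5, 13/5, -9/5)
  u_3 = (-7/26, 14/13, 1/2, 9/13)

Apply the Gram-Schmidt recurrence
  u_1 = v_1
  u_i = v_i − Σ_{j<i} ((v_i · u_j) / (u_j · u_j)) · u_j.

Step by step this gives:
  u_1 = (1, 2, -1, -2)
  u_2 = (-3/5, -1/5, 13/5, -9/5)
  u_3 = (-7/26, 14/13, 1/2, 9/13)

Orthogonality check:
  u_2 · u_1 = 0 (should be 0)
  u_3 · u_1 = 0 (should be 0)
  u_3 · u_2 = 0 (should be 0)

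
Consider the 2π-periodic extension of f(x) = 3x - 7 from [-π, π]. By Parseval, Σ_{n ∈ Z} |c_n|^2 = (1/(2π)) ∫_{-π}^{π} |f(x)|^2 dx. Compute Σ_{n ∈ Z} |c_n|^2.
Σ |c_n|^2 = 3π^2 + 49

Expand and integrate term by term over [-π, π]:
  ∫ (3x)^2 dx = 9·(2π^3/3); ∫ 2·3·(-7)·x dx = 0 (odd integrand); ∫ (-7)^2 dx = 49·2π.
So (1/(2π)) ∫_{-π}^{π} (3x - 7)^2 dx = 9π^2/3 + 49 = 3π^2 + 49.
Parseval ⇒ Σ |c_n|^2 = 3π^2 + 49.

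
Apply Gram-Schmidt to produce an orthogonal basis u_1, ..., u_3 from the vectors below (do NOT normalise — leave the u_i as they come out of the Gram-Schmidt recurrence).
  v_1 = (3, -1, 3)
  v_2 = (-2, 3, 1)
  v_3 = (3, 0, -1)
Orthogonal basis:
  u_1 = (3, -1, 3)
  u_2 = (-20/19, 51/19, 37/19)
  u_3 = (37/23, 333/230, -259/230)

Apply the Gram-Schmidt recurrence
  u_1 = v_1
  u_i = v_i − Σ_{j<i} ((v_i · u_j) / (u_j · u_j)) · u_j.

Step by step this gives:
  u_1 = (3, -1, 3)
  u_2 = (-20/19, 51/19, 37/19)
  u_3 = (37/23, 333/230, -259/230)

Orthogonality check:
  u_2 · u_1 = 0 (should be 0)
  u_3 · u_1 = 0 (should be 0)
  u_3 · u_2 = 0 (should be 0)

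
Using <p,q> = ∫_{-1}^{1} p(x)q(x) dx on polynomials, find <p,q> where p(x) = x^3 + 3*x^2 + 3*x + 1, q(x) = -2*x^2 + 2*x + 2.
<p,q> = 136/15

Expand the product: p(x)·q(x) = -2*x^5 - 4*x^4 + 2*x^3 + 10*x^2 + 8*x + 2.
∫_{-1}^{1} of each monomial x^k gives [2/(k+1) if k even, 0 if k odd]. Integrating term-by-term (or equivalently evaluating the antiderivative F(x) = -x^6/3 - 4*x^5/5 + x^4/2 + 10*x^3/3 + 4*x^2 + 2*x at the endpoints):
  F(1) − F(−1) = 87/10 − (-11/30) = 136/15.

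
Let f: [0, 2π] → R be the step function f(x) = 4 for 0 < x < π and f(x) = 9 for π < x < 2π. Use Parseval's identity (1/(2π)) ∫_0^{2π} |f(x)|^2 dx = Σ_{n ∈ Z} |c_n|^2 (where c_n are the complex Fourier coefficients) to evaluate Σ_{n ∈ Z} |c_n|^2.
Σ |c_n|^2 = 97/2

Parseval equates the L^2 energy of f (normalised by 1/(2π)) with the ℓ^2 sum of its Fourier coefficients: (1/(2π)) ∫_0^{2π} |f|^2 = Σ |c_n|^2.
Compute the left side: (1/(2π)) [∫_0^π 4^2 dx + ∫_π^{2π} 9^2 dx] = (1/(2π)) · (16π + 81π) = (16 + 81)/2 = 97/2.
So Σ_{n ∈ Z} |c_n|^2 = 97/2.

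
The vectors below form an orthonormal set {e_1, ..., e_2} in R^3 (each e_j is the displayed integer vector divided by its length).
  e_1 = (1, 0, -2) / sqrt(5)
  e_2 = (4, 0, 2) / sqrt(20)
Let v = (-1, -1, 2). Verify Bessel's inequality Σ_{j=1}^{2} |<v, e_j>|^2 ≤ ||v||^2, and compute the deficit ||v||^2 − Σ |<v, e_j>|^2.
Σ |<v, e_j>|^2 = 5; ||v||^2 = 6; deficit = 1

Write each e_j = u_j / sqrt(<u_j, u_j>) where u_j is the displayed integer vector. Then <v, e_j> = <v, u_j> / sqrt(<u_j, u_j>), so |<v, e_j>|^2 = <v, u_j>^2 / <u_j, u_j>.
Coefficients: <v, e_1> = -5/sqrt(5), <v, e_2> = 0/sqrt(20).
Square and sum: Σ |<v, e_j>|^2 = 5.
Compute ||v||^2 = v·v = 6.
Deficit = 6 − 5 = 1 ≥ 0, confirming Bessel's inequality. (The deficit equals ||v − Σ <v,e_j> e_j||^2, the squared distance from v to span{e_j}.)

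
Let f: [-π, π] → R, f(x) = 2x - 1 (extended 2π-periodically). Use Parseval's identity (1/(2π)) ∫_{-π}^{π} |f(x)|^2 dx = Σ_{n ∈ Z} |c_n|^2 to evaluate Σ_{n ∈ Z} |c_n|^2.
Σ |c_n|^2 = 4π^2/3 + 1

Expand and integrate term by term over [-π, π]:
  ∫ (2x)^2 dx = 4·(2π^3/3); ∫ 2·2·(-1)·x dx = 0 (odd integrand); ∫ (-1)^2 dx = 1·2π.
So (1/(2π)) ∫_{-π}^{π} (2x - 1)^2 dx = 4π^2/3 + 1 = 4π^2/3 + 1.
Parseval ⇒ Σ |c_n|^2 = 4π^2/3 + 1.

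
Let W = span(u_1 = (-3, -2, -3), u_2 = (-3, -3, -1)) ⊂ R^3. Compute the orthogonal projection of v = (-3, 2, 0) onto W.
proj_W(v) = (-51/94, -5/47, -99/94)

Set up U = [u_1 | ... | u_2] ∈ R^(3×2). The projector onto W = col(U) is P = U (U^T U)^(-1) U^T.
Compute U^T U =
  [22, 18]
  [18, 19],
and U^T v = (5, 3).
Solve U^T U · c = U^T v for the coefficients: c = (41/94, -12/47). The projection is proj_W(v) = U c.
Check: (v - proj_W(v)) · u_1 = 0  (should be 0).
Check: (v - proj_W(v)) · u_2 = 0  (should be 0).
Result: proj_W(v) = (-51/94, -5/47, -99/94).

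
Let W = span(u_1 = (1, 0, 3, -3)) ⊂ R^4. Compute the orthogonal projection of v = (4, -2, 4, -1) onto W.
proj_W(v) = (1, 0, 3, -3)

Set up U = [u_1 | ... | u_1] ∈ R^(4×1). The projector onto W = col(U) is P = U (U^T U)^(-1) U^T.
Compute U^T U =
  [19],
and U^T v = (19).
Solve U^T U · c = U^T v for the coefficients: c = (1). The projection is proj_W(v) = U c.
Check: (v - proj_W(v)) · u_1 = 0  (should be 0).
Result: proj_W(v) = (1, 0, 3, -3).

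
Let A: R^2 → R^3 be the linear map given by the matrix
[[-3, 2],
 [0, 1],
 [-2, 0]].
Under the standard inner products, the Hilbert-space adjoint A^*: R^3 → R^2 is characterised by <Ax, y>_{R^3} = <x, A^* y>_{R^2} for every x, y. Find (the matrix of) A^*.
A^* = A^T =
[[-3, 0, -2],
 [2, 1, 0]]

For real matrices with standard dot products, the defining identity <Ax, y> = <x, A^* y> gives (Ax)^T y = x^T (A^*) y, i.e. x^T A^T y = x^T (A^*) y. Since this holds for all x, y, we must have A^* = A^T. Therefore
A^* =
[[-3, 0, -2],
 [2, 1, 0]].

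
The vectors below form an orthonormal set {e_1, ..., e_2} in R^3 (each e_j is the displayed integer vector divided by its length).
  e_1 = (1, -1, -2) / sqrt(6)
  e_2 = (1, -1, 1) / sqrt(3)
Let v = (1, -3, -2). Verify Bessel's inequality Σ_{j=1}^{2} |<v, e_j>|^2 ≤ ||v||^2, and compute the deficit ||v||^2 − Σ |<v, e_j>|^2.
Σ |<v, e_j>|^2 = 12; ||v||^2 = 14; deficit = 2

Write each e_j = u_j / sqrt(<u_j, u_j>) where u_j is the displayed integer vector. Then <v, e_j> = <v, u_j> / sqrt(<u_j, u_j>), so |<v, e_j>|^2 = <v, u_j>^2 / <u_j, u_j>.
Coefficients: <v, e_1> = 8/sqrt(6), <v, e_2> = 2/sqrt(3).
Square and sum: Σ |<v, e_j>|^2 = 12.
Compute ||v||^2 = v·v = 14.
Deficit = 14 − 12 = 2 ≥ 0, confirming Bessel's inequality. (The deficit equals ||v − Σ <v,e_j> e_j||^2, the squared distance from v to span{e_j}.)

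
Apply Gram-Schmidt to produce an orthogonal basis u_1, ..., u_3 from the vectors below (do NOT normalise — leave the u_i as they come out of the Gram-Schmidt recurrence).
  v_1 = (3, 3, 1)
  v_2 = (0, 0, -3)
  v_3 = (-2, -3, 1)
Orthogonal basis:
  u_1 = (3, 3, 1)
  u_2 = (9/19, 9/19, -54/19)
  u_3 = (1/2, -1/2, 0)

Apply the Gram-Schmidt recurrence
  u_1 = v_1
  u_i = v_i − Σ_{j<i} ((v_i · u_j) / (u_j · u_j)) · u_j.

Step by step this gives:
  u_1 = (3, 3, 1)
  u_2 = (9/19, 9/19, -54/19)
  u_3 = (1/2, -1/2, 0)

Orthogonality check:
  u_2 · u_1 = 0 (should be 0)
  u_3 · u_1 = 0 (should be 0)
  u_3 · u_2 = 0 (should be 0)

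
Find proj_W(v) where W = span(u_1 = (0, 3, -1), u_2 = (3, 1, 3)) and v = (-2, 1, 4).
proj_W(v) = (21/19, 13/190, 229/190)

Set up U = [u_1 | ... | u_2] ∈ R^(3×2). The projector onto W = col(U) is P = U (U^T U)^(-1) U^T.
Compute U^T U =
  [10, 0]
  [0, 19],
and U^T v = (-1, 7).
Solve U^T U · c = U^T v for the coefficients: c = (-1/10, 7/19). The projection is proj_W(v) = U c.
Check: (v - proj_W(v)) · u_1 = 0  (should be 0).
Check: (v - proj_W(v)) · u_2 = 0  (should be 0).
Result: proj_W(v) = (21/19, 13/190, 229/190).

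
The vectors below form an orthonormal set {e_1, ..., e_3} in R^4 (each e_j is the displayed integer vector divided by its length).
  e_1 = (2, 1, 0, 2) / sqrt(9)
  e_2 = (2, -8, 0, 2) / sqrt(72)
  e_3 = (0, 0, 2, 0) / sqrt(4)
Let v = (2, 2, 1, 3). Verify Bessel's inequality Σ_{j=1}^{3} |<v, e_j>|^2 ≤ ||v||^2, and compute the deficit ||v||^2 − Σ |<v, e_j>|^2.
Σ |<v, e_j>|^2 = 35/2; ||v||^2 = 18; deficit = 1/2

Write each e_j = u_j / sqrt(<u_j, u_j>) where u_j is the displayed integer vector. Then <v, e_j> = <v, u_j> / sqrt(<u_j, u_j>), so |<v, e_j>|^2 = <v, u_j>^2 / <u_j, u_j>.
Coefficients: <v, e_1> = 12/sqrt(9), <v, e_2> = -6/sqrt(72), <v, e_3> = 2/sqrt(4).
Square and sum: Σ |<v, e_j>|^2 = 35/2.
Compute ||v||^2 = v·v = 18.
Deficit = 18 − 35/2 = 1/2 ≥ 0, confirming Bessel's inequality. (The deficit equals ||v − Σ <v,e_j> e_j||^2, the squared distance from v to span{e_j}.)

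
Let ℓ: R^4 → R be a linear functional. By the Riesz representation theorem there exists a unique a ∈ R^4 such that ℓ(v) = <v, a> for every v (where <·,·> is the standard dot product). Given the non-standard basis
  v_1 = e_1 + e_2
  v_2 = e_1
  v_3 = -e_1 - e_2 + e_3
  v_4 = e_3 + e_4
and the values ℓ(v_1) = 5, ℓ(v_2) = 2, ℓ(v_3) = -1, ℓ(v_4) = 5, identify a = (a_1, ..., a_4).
a = (2, 3, 4, 1)

Write a = (a_1, ..., a_4) in the standard basis. For each basis vector v_i, ℓ(v_i) = <v_i, a> is a linear equation in the a_j's. Collect the n equations into a matrix system V a = ℓ, where row i of V is v_i (expressed in the standard basis). Since V is invertible (lower-triangular with 1s on the diagonal, up to permutation), solve by back-substitution:
  V =
[[1, 1, 0, 0],
 [1, 0, 0, 0],
 [-1, -1, 1, 0],
 [0, 0, 1, 1]]
  V a = (5, 2, -1, 5)
Solving gives a = (2, 3, 4, 1).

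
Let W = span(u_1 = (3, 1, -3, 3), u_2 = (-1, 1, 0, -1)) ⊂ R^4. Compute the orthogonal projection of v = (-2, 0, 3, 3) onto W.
proj_W(v) = (-11/59, -81/59, 69/59, -11/59)

Set up U = [u_1 | ... | u_2] ∈ R^(4×2). The projector onto W = col(U) is P = U (U^T U)^(-1) U^T.
Compute U^T U =
  [28, -5]
  [-5, 3],
and U^T v = (-6, -1).
Solve U^T U · c = U^T v for the coefficients: c = (-23/59, -58/59). The projection is proj_W(v) = U c.
Check: (v - proj_W(v)) · u_1 = 0  (should be 0).
Check: (v - proj_W(v)) · u_2 = 0  (should be 0).
Result: proj_W(v) = (-11/59, -81/59, 69/59, -11/59).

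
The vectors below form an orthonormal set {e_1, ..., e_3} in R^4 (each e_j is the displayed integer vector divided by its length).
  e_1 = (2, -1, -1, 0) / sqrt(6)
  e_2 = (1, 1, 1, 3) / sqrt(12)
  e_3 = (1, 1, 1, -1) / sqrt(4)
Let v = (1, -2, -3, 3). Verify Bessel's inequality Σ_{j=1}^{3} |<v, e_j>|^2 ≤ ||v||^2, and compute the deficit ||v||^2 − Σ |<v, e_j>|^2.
Σ |<v, e_j>|^2 = 45/2; ||v||^2 = 23; deficit = 1/2

Write each e_j = u_j / sqrt(<u_j, u_j>) where u_j is the displayed integer vector. Then <v, e_j> = <v, u_j> / sqrt(<u_j, u_j>), so |<v, e_j>|^2 = <v, u_j>^2 / <u_j, u_j>.
Coefficients: <v, e_1> = 7/sqrt(6), <v, e_2> = 5/sqrt(12), <v, e_3> = -7/sqrt(4).
Square and sum: Σ |<v, e_j>|^2 = 45/2.
Compute ||v||^2 = v·v = 23.
Deficit = 23 − 45/2 = 1/2 ≥ 0, confirming Bessel's inequality. (The deficit equals ||v − Σ <v,e_j> e_j||^2, the squared distance from v to span{e_j}.)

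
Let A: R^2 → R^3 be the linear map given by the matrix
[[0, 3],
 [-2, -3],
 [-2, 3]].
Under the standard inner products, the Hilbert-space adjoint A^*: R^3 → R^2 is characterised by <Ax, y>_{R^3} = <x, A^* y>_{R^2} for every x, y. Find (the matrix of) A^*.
A^* = A^T =
[[0, -2, -2],
 [3, -3, 3]]

For real matrices with standard dot products, the defining identity <Ax, y> = <x, A^* y> gives (Ax)^T y = x^T (A^*) y, i.e. x^T A^T y = x^T (A^*) y. Since this holds for all x, y, we must have A^* = A^T. Therefore
A^* =
[[0, -2, -2],
 [3, -3, 3]].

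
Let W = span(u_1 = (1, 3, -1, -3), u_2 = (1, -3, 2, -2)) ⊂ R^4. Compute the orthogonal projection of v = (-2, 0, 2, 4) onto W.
proj_W(v) = (-62/43, -48/43, -7/43, 163/43)

Set up U = [u_1 | ... | u_2] ∈ R^(4×2). The projector onto W = col(U) is P = U (U^T U)^(-1) U^T.
Compute U^T U =
  [20, -4]
  [-4, 18],
and U^T v = (-16, -6).
Solve U^T U · c = U^T v for the coefficients: c = (-39/43, -23/43). The projection is proj_W(v) = U c.
Check: (v - proj_W(v)) · u_1 = 0  (should be 0).
Check: (v - proj_W(v)) · u_2 = 0  (should be 0).
Result: proj_W(v) = (-62/43, -48/43, -7/43, 163/43).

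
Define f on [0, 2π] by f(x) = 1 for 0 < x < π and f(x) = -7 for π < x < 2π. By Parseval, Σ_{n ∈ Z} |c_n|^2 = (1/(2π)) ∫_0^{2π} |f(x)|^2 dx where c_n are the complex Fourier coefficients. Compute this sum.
Σ |c_n|^2 = 25

Parseval equates the L^2 energy of f (normalised by 1/(2π)) with the ℓ^2 sum of its Fourier coefficients: (1/(2π)) ∫_0^{2π} |f|^2 = Σ |c_n|^2.
Compute the left side: (1/(2π)) [∫_0^π 1^2 dx + ∫_π^{2π} (-7)^2 dx] = (1/(2π)) · (1π + 49π) = (1 + 49)/2 = 25.
So Σ_{n ∈ Z} |c_n|^2 = 25.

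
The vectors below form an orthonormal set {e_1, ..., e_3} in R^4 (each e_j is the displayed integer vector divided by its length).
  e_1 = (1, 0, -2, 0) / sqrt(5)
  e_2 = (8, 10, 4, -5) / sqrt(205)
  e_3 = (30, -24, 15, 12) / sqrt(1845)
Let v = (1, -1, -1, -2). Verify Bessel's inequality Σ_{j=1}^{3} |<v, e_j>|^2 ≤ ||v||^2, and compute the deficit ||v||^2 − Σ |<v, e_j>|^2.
Σ |<v, e_j>|^2 = 2; ||v||^2 = 7; deficit = 5

Write each e_j = u_j / sqrt(<u_j, u_j>) where u_j is the displayed integer vector. Then <v, e_j> = <v, u_j> / sqrt(<u_j, u_j>), so |<v, e_j>|^2 = <v, u_j>^2 / <u_j, u_j>.
Coefficients: <v, e_1> = 3/sqrt(5), <v, e_2> = 4/sqrt(205), <v, e_3> = 15/sqrt(1845).
Square and sum: Σ |<v, e_j>|^2 = 2.
Compute ||v||^2 = v·v = 7.
Deficit = 7 − 2 = 5 ≥ 0, confirming Bessel's inequality. (The deficit equals ||v − Σ <v,e_j> e_j||^2, the squared distance from v to span{e_j}.)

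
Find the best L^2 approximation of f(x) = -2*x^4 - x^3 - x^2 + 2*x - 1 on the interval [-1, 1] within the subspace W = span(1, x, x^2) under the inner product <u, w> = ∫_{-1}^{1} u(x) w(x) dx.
g(x) = -19*x^2/7 + 7*x/5 - 29/35

The best approximation g ∈ W is the orthogonal projection of f onto W. Writing g = a_0 + a_1 x + a_2 x^2, the coefficients solve the normal equations G · a = b where
  G_{ij} = <φ_i, φ_j> and b_i = <f, φ_i>, with φ_0 = 1, φ_1 = x, φ_2 = x^2.
G =
  [2, 0, 2/3]
  [0, 2/3, 0]
  [2/3, 0, 2/5],
b = (-52/15, 14/15, -172/105).
Solving gives a_0 = -29/35, a_1 = 7/5, a_2 = -19/7, so
  g(x) = -19*x^2/7 + 7*x/5 - 29/35.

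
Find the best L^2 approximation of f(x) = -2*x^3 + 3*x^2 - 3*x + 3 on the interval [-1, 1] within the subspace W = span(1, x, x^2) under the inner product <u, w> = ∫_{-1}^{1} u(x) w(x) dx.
g(x) = 3*x^2 - 21*x/5 + 3

The best approximation g ∈ W is the orthogonal projection of f onto W. Writing g = a_0 + a_1 x + a_2 x^2, the coefficients solve the normal equations G · a = b where
  G_{ij} = <φ_i, φ_j> and b_i = <f, φ_i>, with φ_0 = 1, φ_1 = x, φ_2 = x^2.
G =
  [2, 0, 2/3]
  [0, 2/3, 0]
  [2/3, 0, 2/5],
b = (8, -14/5, 16/5).
Solving gives a_0 = 3, a_1 = -21/5, a_2 = 3, so
  g(x) = 3*x^2 - 21*x/5 + 3.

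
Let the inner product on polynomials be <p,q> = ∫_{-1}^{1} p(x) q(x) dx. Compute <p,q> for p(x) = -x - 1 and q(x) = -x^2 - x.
<p,q> = 4/3

Expand the product: p(x)·q(x) = x^3 + 2*x^2 + x.
∫_{-1}^{1} of each monomial x^k gives [2/(k+1) if k even, 0 if k odd]. Integrating term-by-term (or equivalently evaluating the antiderivative F(x) = x^4/4 + 2*x^3/3 + x^2/2 at the endpoints):
  F(1) − F(−1) = 17/12 − (1/12) = 4/3.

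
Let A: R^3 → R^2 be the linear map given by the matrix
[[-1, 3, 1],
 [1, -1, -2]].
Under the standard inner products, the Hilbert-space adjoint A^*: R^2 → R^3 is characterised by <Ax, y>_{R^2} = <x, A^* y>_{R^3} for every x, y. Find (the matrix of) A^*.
A^* = A^T =
[[-1, 1],
 [3, -1],
 [1, -2]]

For real matrices with standard dot products, the defining identity <Ax, y> = <x, A^* y> gives (Ax)^T y = x^T (A^*) y, i.e. x^T A^T y = x^T (A^*) y. Since this holds for all x, y, we must have A^* = A^T. Therefore
A^* =
[[-1, 1],
 [3, -1],
 [1, -2]].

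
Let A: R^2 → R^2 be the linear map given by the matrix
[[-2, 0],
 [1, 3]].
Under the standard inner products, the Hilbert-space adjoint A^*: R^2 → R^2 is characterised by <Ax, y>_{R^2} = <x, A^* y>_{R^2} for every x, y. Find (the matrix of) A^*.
A^* = A^T =
[[-2, 1],
 [0, 3]]

For real matrices with standard dot products, the defining identity <Ax, y> = <x, A^* y> gives (Ax)^T y = x^T (A^*) y, i.e. x^T A^T y = x^T (A^*) y. Since this holds for all x, y, we must have A^* = A^T. Therefore
A^* =
[[-2, 1],
 [0, 3]].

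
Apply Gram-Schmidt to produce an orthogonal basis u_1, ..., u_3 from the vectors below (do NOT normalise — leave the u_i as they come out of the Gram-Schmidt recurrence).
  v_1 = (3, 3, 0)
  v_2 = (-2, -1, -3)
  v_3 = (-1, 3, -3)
Orthogonal basis:
  u_1 = (3, 3, 0)
  u_2 = (-1/2, 1/2, -3)
  u_3 = (-27/19, 27/19, 9/19)

Apply the Gram-Schmidt recurrence
  u_1 = v_1
  u_i = v_i − Σ_{j<i} ((v_i · u_j) / (u_j · u_j)) · u_j.

Step by step this gives:
  u_1 = (3, 3, 0)
  u_2 = (-1/2, 1/2, -3)
  u_3 = (-27/19, 27/19, 9/19)

Orthogonality check:
  u_2 · u_1 = 0 (should be 0)
  u_3 · u_1 = 0 (should be 0)
  u_3 · u_2 = 0 (should be 0)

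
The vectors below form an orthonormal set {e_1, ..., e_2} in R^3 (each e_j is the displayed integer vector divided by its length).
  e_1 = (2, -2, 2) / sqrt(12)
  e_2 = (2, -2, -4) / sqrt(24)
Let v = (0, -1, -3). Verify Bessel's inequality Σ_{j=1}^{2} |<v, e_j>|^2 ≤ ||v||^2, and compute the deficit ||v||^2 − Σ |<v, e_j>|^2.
Σ |<v, e_j>|^2 = 19/2; ||v||^2 = 10; deficit = 1/2

Write each e_j = u_j / sqrt(<u_j, u_j>) where u_j is the displayed integer vector. Then <v, e_j> = <v, u_j> / sqrt(<u_j, u_j>), so |<v, e_j>|^2 = <v, u_j>^2 / <u_j, u_j>.
Coefficients: <v, e_1> = -4/sqrt(12), <v, e_2> = 14/sqrt(24).
Square and sum: Σ |<v, e_j>|^2 = 19/2.
Compute ||v||^2 = v·v = 10.
Deficit = 10 − 19/2 = 1/2 ≥ 0, confirming Bessel's inequality. (The deficit equals ||v − Σ <v,e_j> e_j||^2, the squared distance from v to span{e_j}.)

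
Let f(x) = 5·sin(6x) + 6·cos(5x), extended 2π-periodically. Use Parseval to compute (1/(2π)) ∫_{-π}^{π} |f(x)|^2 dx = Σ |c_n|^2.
Σ |c_n|^2 = 61/2

Expand |f|^2 and use orthogonality of {sin(nx), cos(mx)} on [-π, π]:
  ∫_{-π}^{π} sin(nx)^2 dx = π, ∫ cos(mx)^2 dx = π, and cross terms integrate to 0.
So ∫_{-π}^{π} f(x)^2 dx = 5^2 · π + 6^2 · π = (25 + 36)π.
Divide by 2π: (25 + 36)/2 = 61/2.
By Parseval, this equals Σ |c_n|^2.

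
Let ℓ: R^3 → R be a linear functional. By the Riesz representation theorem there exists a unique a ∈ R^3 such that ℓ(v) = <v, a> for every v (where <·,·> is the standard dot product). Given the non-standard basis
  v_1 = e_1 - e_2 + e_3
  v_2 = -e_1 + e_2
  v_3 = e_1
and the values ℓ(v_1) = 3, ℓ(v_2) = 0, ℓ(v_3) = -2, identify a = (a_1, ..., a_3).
a = (-2, -2, 3)

Write a = (a_1, ..., a_3) in the standard basis. For each basis vector v_i, ℓ(v_i) = <v_i, a> is a linear equation in the a_j's. Collect the n equations into a matrix system V a = ℓ, where row i of V is v_i (expressed in the standard basis). Since V is invertible (lower-triangular with 1s on the diagonal, up to permutation), solve by back-substitution:
  V =
[[1, -1, 1],
 [-1, 1, 0],
 [1, 0, 0]]
  V a = (3, 0, -2)
Solving gives a = (-2, -2, 3).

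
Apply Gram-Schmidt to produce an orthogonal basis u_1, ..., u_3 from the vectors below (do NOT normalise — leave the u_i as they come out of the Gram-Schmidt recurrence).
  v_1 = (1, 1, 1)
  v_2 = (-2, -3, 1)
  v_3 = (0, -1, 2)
Orthogonal basis:
  u_1 = (1, 1, 1)
  u_2 = (-2/3, -5/3, 7/3)
  u_3 = (2/13, -3/26, -1/26)

Apply the Gram-Schmidt recurrence
  u_1 = v_1
  u_i = v_i − Σ_{j<i} ((v_i · u_j) / (u_j · u_j)) · u_j.

Step by step this gives:
  u_1 = (1, 1, 1)
  u_2 = (-2/3, -5/3, 7/3)
  u_3 = (2/13, -3/26, -1/26)

Orthogonality check:
  u_2 · u_1 = 0 (should be 0)
  u_3 · u_1 = 0 (should be 0)
  u_3 · u_2 = 0 (should be 0)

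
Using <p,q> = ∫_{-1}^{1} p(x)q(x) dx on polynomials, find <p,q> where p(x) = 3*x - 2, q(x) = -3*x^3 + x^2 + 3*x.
<p,q> = 16/15

Expand the product: p(x)·q(x) = -9*x^4 + 9*x^3 + 7*x^2 - 6*x.
∫_{-1}^{1} of each monomial x^k gives [2/(k+1) if k even, 0 if k odd]. Integrating term-by-term (or equivalently evaluating the antiderivative F(x) = -9*x^5/5 + 9*x^4/4 + 7*x^3/3 - 3*x^2 at the endpoints):
  F(1) − F(−1) = -13/60 − (-77/60) = 16/15.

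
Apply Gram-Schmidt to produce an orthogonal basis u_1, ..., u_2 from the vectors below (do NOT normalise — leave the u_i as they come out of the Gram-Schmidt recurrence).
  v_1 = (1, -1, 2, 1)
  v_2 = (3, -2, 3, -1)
Orthogonal basis:
  u_1 = (1, -1, 2, 1)
  u_2 = (11/7, -4/7, 1/7, -17/7)

Apply the Gram-Schmidt recurrence
  u_1 = v_1
  u_i = v_i − Σ_{j<i} ((v_i · u_j) / (u_j · u_j)) · u_j.

Step by step this gives:
  u_1 = (1, -1, 2, 1)
  u_2 = (11/7, -4/7, 1/7, -17/7)

Orthogonality check:
  u_2 · u_1 = 0 (should be 0)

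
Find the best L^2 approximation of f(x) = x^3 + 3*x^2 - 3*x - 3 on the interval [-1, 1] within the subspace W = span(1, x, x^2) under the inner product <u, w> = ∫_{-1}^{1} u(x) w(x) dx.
g(x) = 3*x^2 - 12*x/5 - 3

The best approximation g ∈ W is the orthogonal projection of f onto W. Writing g = a_0 + a_1 x + a_2 x^2, the coefficients solve the normal equations G · a = b where
  G_{ij} = <φ_i, φ_j> and b_i = <f, φ_i>, with φ_0 = 1, φ_1 = x, φ_2 = x^2.
G =
  [2, 0, 2/3]
  [0, 2/3, 0]
  [2/3, 0, 2/5],
b = (-4, -8/5, -4/5).
Solving gives a_0 = -3, a_1 = -12/5, a_2 = 3, so
  g(x) = 3*x^2 - 12*x/5 - 3.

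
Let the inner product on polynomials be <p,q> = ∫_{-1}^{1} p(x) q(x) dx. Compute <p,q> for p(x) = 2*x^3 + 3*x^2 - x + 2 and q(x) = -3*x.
<p,q> = -2/5

Expand the product: p(x)·q(x) = -6*x^4 - 9*x^3 + 3*x^2 - 6*x.
∫_{-1}^{1} of each monomial x^k gives [2/(k+1) if k even, 0 if k odd]. Integrating term-by-term (or equivalently evaluating the antiderivative F(x) = -6*x^5/5 - 9*x^4/4 + x^3 - 3*x^2 at the endpoints):
  F(1) − F(−1) = -109/20 − (-101/20) = -2/5.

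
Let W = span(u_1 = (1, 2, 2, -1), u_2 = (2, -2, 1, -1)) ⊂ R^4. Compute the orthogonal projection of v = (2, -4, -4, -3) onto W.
proj_W(v) = (11/9, -44/9, -11/9, 0)

Set up U = [u_1 | ... | u_2] ∈ R^(4×2). The projector onto W = col(U) is P = U (U^T U)^(-1) U^T.
Compute U^T U =
  [10, 1]
  [1, 10],
and U^T v = (-11, 11).
Solve U^T U · c = U^T v for the coefficients: c = (-11/9, 11/9). The projection is proj_W(v) = U c.
Check: (v - proj_W(v)) · u_1 = 0  (should be 0).
Check: (v - proj_W(v)) · u_2 = 0  (should be 0).
Result: proj_W(v) = (11/9, -44/9, -11/9, 0).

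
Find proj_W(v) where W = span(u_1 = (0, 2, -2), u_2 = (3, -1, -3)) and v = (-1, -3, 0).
proj_W(v) = (9/17, -63/34, 39/34)

Set up U = [u_1 | ... | u_2] ∈ R^(3×2). The projector onto W = col(U) is P = U (U^T U)^(-1) U^T.
Compute U^T U =
  [8, 4]
  [4, 19],
and U^T v = (-6, 0).
Solve U^T U · c = U^T v for the coefficients: c = (-57/68, 3/17). The projection is proj_W(v) = U c.
Check: (v - proj_W(v)) · u_1 = 0  (should be 0).
Check: (v - proj_W(v)) · u_2 = 0  (should be 0).
Result: proj_W(v) = (9/17, -63/34, 39/34).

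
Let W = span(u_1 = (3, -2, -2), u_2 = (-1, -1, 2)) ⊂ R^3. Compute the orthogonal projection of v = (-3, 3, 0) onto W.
proj_W(v) = (-195/77, 255/77, 30/77)

Set up U = [u_1 | ... | u_2] ∈ R^(3×2). The projector onto W = col(U) is P = U (U^T U)^(-1) U^T.
Compute U^T U =
  [17, -5]
  [-5, 6],
and U^T v = (-15, 0).
Solve U^T U · c = U^T v for the coefficients: c = (-90/77, -75/77). The projection is proj_W(v) = U c.
Check: (v - proj_W(v)) · u_1 = 0  (should be 0).
Check: (v - proj_W(v)) · u_2 = 0  (should be 0).
Result: proj_W(v) = (-195/77, 255/77, 30/77).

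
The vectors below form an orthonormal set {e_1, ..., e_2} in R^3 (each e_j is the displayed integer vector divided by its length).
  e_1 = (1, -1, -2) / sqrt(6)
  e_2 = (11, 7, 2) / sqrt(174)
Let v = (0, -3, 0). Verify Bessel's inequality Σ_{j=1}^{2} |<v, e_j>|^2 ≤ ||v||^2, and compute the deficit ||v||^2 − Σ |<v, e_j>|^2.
Σ |<v, e_j>|^2 = 117/29; ||v||^2 = 9; deficit = 144/29

Write each e_j = u_j / sqrt(<u_j, u_j>) where u_j is the displayed integer vector. Then <v, e_j> = <v, u_j> / sqrt(<u_j, u_j>), so |<v, e_j>|^2 = <v, u_j>^2 / <u_j, u_j>.
Coefficients: <v, e_1> = 3/sqrt(6), <v, e_2> = -21/sqrt(174).
Square and sum: Σ |<v, e_j>|^2 = 117/29.
Compute ||v||^2 = v·v = 9.
Deficit = 9 − 117/29 = 144/29 ≥ 0, confirming Bessel's inequality. (The deficit equals ||v − Σ <v,e_j> e_j||^2, the squared distance from v to span{e_j}.)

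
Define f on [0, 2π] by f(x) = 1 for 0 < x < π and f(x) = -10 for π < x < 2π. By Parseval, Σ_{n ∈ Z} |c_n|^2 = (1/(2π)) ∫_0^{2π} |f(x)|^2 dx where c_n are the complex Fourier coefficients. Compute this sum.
Σ |c_n|^2 = 101/2

Parseval equates the L^2 energy of f (normalised by 1/(2π)) with the ℓ^2 sum of its Fourier coefficients: (1/(2π)) ∫_0^{2π} |f|^2 = Σ |c_n|^2.
Compute the left side: (1/(2π)) [∫_0^π 1^2 dx + ∫_π^{2π} (-10)^2 dx] = (1/(2π)) · (1π + 100π) = (1 + 100)/2 = 101/2.
So Σ_{n ∈ Z} |c_n|^2 = 101/2.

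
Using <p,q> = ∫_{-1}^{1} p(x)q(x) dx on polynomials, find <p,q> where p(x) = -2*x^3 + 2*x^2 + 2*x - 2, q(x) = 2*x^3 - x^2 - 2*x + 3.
<p,q> = -848/105

Expand the product: p(x)·q(x) = -4*x^6 + 6*x^5 + 6*x^4 - 16*x^3 + 4*x^2 + 10*x - 6.
∫_{-1}^{1} of each monomial x^k gives [2/(k+1) if k even, 0 if k odd]. Integrating term-by-term (or equivalently evaluating the antiderivative F(x) = -4*x^7/7 + x^6 + 6*x^5/5 - 4*x^4 + 4*x^3/3 + 5*x^2 - 6*x at the endpoints):
  F(1) − F(−1) = -214/105 − (634/105) = -848/105.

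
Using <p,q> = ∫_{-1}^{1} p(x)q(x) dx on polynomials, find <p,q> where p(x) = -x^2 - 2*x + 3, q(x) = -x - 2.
<p,q> = -28/3

Expand the product: p(x)·q(x) = x^3 + 4*x^2 + x - 6.
∫_{-1}^{1} of each monomial x^k gives [2/(k+1) if k even, 0 if k odd]. Integrating term-by-term (or equivalently evaluating the antiderivative F(x) = x^4/4 + 4*x^3/3 + x^2/2 - 6*x at the endpoints):
  F(1) − F(−1) = -47/12 − (65/12) = -28/3.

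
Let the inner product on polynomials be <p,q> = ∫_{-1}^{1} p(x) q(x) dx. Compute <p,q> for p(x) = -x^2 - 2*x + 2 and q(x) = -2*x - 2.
<p,q> = -4

Expand the product: p(x)·q(x) = 2*x^3 + 6*x^2 - 4.
∫_{-1}^{1} of each monomial x^k gives [2/(k+1) if k even, 0 if k odd]. Integrating term-by-term (or equivalently evaluating the antiderivative F(x) = x^4/2 + 2*x^3 - 4*x at the endpoints):
  F(1) − F(−1) = -3/2 − (5/2) = -4.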